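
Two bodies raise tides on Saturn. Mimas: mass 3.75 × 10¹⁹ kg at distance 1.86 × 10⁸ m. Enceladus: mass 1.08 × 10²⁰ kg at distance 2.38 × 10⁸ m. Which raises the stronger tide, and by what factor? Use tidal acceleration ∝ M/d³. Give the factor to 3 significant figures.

Tidal acceleration ∝ M/d³, so compare M/d³ for each.
Mimas: (3.75 × 10¹⁹) / (1.86 × 10⁸)³ = 5.828 × 10⁻⁶
Enceladus: (1.08 × 10²⁰) / (2.38 × 10⁸)³ = 8.011 × 10⁻⁶
Ratio (larger/smaller) = 1.37

Enceladus, by a factor of ≈ 1.37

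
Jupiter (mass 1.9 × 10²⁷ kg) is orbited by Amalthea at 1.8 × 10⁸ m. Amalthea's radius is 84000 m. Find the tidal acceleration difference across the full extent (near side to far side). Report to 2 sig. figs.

7.3 × 10⁻³ m/s²

a_tidal = 4GMr/d³
        = 4 × (6.674 × 10⁻¹¹) × (1.9 × 10²⁷) × (84000) / (1.8 × 10⁸)³
        = 7.3 × 10⁻³ m/s²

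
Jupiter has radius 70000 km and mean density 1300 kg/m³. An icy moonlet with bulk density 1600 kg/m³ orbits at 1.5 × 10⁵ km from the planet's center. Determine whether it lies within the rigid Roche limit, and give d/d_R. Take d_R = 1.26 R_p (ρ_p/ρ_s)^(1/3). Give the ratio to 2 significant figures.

outside; d/d_R ≈ 1.8

d_R = 1.26 × (70000 km) × (1300/1600)^(1/3) = 82300 km
d/d_R = (1.5 × 10⁵) / (82300) = 1.8
Since d/d_R > 1, the body is outside the Roche limit.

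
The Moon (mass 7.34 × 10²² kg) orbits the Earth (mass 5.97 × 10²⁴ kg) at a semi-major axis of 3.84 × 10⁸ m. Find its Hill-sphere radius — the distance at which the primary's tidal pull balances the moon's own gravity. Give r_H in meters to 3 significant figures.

r_H ≈ a (m/3M)^(1/3)
    = (3.84 × 10⁸) × (7.34 × 10²² / (3 × 5.97 × 10²⁴))^(1/3)
    = 6.15 × 10⁷ m

6.15 × 10⁷ m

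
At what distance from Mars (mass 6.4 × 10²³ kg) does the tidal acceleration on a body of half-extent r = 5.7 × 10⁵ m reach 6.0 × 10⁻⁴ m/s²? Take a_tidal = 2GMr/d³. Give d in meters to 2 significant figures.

4.3 × 10⁷ m

2GMr/d³ = a_tidal  ⇒  d = (2GMr / a_tidal)^(1/3)
d = (2 × 6.674×10⁻¹¹ × (6.4 × 10²³) × (5.7 × 10⁵) / (6.0 × 10⁻⁴))^(1/3)
  = 4.3 × 10⁷ m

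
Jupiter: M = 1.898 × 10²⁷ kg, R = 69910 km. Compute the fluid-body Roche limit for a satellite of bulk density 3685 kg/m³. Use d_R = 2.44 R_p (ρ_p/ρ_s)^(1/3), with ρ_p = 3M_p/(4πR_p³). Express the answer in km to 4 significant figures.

ρ_p = 3M_p/(4πR_p³) = 3 × (1.898 × 10²⁷) / (4π × (6.991 × 10⁷ m)³) = 1326 kg/m³
d_R = 2.44 × 69910 km × (1326/3685)^(1/3)
    = 1.213 × 10⁵ km

1.213 × 10⁵ km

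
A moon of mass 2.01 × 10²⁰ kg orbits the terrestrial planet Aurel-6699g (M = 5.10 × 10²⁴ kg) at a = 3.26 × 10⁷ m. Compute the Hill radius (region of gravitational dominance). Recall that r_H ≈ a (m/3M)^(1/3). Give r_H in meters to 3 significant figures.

7.69 × 10⁵ m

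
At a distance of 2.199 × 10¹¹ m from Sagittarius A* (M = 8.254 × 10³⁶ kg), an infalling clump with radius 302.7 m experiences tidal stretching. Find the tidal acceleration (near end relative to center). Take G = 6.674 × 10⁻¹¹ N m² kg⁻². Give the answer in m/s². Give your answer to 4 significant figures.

Since r ≪ d, expand the inverse-square field across one radius to get the leading 2GMr/d³ term.
Δa = 2GMr/d³
   = 2 × (6.674 × 10⁻¹¹) × (8.254 × 10³⁶) × (302.7) / (2.199 × 10¹¹)³
   = 3.136 × 10⁻⁵ m/s²

3.136 × 10⁻⁵ m/s²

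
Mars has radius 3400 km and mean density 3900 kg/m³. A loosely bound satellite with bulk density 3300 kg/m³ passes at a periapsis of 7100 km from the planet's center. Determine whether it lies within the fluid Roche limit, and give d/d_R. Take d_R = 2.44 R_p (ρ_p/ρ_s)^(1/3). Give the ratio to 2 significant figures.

d_R = 2.44 × (3400 km) × (3900/3300)^(1/3) = 8771 km
d/d_R = (7100) / (8771) = 0.81
Since d/d_R < 1, the body is inside the Roche limit.

inside; d/d_R ≈ 0.81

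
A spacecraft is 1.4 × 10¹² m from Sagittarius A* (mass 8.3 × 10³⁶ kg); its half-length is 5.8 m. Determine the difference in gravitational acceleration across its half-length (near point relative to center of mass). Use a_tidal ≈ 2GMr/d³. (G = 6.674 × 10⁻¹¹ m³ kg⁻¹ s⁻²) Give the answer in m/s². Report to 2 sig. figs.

2.3 × 10⁻⁹ m/s²

The tidal stretch is the gradient of GM/d² times the body's extent r, hence the 1/d³ dependence.
Δg = 2GMr/d³
   = 2 × (6.674 × 10⁻¹¹) × (8.3 × 10³⁶) × (5.8) / (1.4 × 10¹²)³
   = 2.3 × 10⁻⁹ m/s²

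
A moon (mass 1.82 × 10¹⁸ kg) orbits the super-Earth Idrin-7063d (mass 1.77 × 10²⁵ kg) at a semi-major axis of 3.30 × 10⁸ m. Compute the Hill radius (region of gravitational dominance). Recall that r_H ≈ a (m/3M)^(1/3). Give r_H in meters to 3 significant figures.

1.07 × 10⁶ m

r_H ≈ a (m/3M)^(1/3)
    = (3.30 × 10⁸) × (1.82 × 10¹⁸ / (3 × 1.77 × 10²⁵))^(1/3)
    = 1.07 × 10⁶ m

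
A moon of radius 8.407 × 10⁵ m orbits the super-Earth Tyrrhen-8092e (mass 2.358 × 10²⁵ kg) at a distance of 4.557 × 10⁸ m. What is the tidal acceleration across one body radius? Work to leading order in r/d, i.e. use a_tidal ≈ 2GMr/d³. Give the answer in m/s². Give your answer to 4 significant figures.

2.796 × 10⁻⁵ m/s²

The tidal stretch is the gradient of GM/d² times the body's extent r, hence the 1/d³ dependence.
Δa = 2GMr/d³
   = 2 × (6.674 × 10⁻¹¹) × (2.358 × 10²⁵) × (8.407 × 10⁵) / (4.557 × 10⁸)³
   = 2.796 × 10⁻⁵ m/s²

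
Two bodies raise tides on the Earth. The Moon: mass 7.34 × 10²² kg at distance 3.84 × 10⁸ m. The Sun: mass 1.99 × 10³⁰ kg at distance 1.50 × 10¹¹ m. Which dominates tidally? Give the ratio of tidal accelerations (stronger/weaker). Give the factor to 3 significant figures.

The Moon, by a factor of ≈ 2.20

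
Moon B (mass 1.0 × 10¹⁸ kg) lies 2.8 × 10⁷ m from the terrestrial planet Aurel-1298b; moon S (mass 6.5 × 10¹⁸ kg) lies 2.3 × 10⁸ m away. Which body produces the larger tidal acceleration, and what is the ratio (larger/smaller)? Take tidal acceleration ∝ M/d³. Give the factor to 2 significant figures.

The tide-raising term goes as M/d³ (the gradient of a 1/d² field).
Moon B: (1.0 × 10¹⁸) / (2.8 × 10⁷)³ = 4.555 × 10⁻⁵
Moon S: (6.5 × 10¹⁸) / (2.3 × 10⁸)³ = 5.342 × 10⁻⁷
Ratio (larger/smaller) = 85

Moon B, by a factor of ≈ 85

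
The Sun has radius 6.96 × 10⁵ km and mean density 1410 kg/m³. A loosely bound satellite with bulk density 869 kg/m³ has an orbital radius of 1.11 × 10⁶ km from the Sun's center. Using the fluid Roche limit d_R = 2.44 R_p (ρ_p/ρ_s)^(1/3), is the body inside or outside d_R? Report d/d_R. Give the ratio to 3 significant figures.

d_R = 2.44 × (6.96 × 10⁵ km) × (1410/869)^(1/3) = 1.996 × 10⁶ km
d/d_R = (1.11 × 10⁶) / (1.996 × 10⁶) = 0.556
Since d/d_R < 1, the body is inside the Roche limit.

inside; d/d_R ≈ 0.556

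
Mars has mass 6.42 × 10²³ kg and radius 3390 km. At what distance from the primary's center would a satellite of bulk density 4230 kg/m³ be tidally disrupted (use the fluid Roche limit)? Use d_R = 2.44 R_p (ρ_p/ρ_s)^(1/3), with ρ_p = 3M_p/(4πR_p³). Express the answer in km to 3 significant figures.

8070 km

ρ_p = 3M_p/(4πR_p³) = 3 × (6.42 × 10²³) / (4π × (3.39 × 10⁶ m)³) = 3930 kg/m³
d_R = 2.44 × 3390 km × (3930/4230)^(1/3)
    = 8070 km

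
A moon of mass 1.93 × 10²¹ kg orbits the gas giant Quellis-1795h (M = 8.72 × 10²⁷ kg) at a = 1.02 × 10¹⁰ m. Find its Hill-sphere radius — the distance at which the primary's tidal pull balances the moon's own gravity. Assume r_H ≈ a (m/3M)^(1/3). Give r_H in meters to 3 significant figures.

4.28 × 10⁷ m

r_H ≈ a (m/3M)^(1/3)
    = (1.02 × 10¹⁰) × (1.93 × 10²¹ / (3 × 8.72 × 10²⁷))^(1/3)
    = 4.28 × 10⁷ m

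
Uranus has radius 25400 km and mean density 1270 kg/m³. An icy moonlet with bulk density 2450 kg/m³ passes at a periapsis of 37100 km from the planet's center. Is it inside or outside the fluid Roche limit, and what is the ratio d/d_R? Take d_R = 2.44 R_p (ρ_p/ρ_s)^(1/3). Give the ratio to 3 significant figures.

d_R = 2.44 × (25400 km) × (1270/2450)^(1/3) = 49790 km
d/d_R = (37100) / (49790) = 0.745
Since d/d_R < 1, the body is inside the Roche limit.

inside; d/d_R ≈ 0.745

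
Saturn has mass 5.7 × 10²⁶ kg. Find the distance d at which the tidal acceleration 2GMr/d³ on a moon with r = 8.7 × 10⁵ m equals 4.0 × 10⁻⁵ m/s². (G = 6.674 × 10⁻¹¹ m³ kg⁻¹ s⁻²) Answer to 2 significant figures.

1.2 × 10⁹ m

2GMr/d³ = a_tidal  ⇒  d = (2GMr / a_tidal)^(1/3)
d = (2 × 6.674×10⁻¹¹ × (5.7 × 10²⁶) × (8.7 × 10⁵) / (4.0 × 10⁻⁵))^(1/3)
  = 1.2 × 10⁹ m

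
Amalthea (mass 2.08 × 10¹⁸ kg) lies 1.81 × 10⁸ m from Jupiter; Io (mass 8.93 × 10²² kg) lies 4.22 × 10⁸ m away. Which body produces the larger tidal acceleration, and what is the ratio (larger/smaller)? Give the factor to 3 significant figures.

Io, by a factor of ≈ 3390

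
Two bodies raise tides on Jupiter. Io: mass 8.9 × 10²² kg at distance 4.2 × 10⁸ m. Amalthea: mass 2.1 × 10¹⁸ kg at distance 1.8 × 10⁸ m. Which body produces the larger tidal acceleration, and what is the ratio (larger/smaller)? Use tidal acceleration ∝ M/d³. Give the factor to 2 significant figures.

Io, by a factor of ≈ 3300

Tidal acceleration ∝ M/d³, so compare M/d³ for each.
Io: (8.9 × 10²²) / (4.2 × 10⁸)³ = 1.201 × 10⁻³
Amalthea: (2.1 × 10¹⁸) / (1.8 × 10⁸)³ = 3.601 × 10⁻⁷
Ratio (larger/smaller) = 3300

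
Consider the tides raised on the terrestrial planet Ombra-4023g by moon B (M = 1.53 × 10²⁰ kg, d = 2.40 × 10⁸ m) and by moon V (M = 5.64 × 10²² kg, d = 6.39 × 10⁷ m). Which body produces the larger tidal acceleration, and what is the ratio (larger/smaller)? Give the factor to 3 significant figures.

Moon V, by a factor of ≈ 19500

Compare M/d³ for the two perturbers:
Moon B: (1.53 × 10²⁰) / (2.40 × 10⁸)³ = 1.107 × 10⁻⁵
Moon V: (5.64 × 10²²) / (6.39 × 10⁷)³ = 2.162 × 10⁻¹
Ratio (larger/smaller) = 19500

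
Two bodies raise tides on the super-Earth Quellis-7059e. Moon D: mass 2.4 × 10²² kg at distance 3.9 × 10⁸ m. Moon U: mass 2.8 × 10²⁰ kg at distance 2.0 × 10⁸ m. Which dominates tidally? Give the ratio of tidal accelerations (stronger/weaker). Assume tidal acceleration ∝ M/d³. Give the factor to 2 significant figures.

Moon D, by a factor of ≈ 12

Tidal acceleration ∝ M/d³, so compare M/d³ for each.
Moon D: (2.4 × 10²²) / (3.9 × 10⁸)³ = 4.046 × 10⁻⁴
Moon U: (2.8 × 10²⁰) / (2.0 × 10⁸)³ = 3.500 × 10⁻⁵
Ratio (larger/smaller) = 12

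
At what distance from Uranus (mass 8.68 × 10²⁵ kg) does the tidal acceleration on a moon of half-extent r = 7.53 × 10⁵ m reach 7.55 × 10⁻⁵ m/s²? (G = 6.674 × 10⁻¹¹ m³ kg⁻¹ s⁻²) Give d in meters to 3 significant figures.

4.87 × 10⁸ m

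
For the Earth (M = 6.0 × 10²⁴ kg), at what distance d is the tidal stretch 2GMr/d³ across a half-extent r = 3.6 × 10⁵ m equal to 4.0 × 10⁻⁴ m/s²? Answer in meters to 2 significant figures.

2GMr/d³ = a_tidal  ⇒  d = (2GMr / a_tidal)^(1/3)
d = (2 × 6.674×10⁻¹¹ × (6.0 × 10²⁴) × (3.6 × 10⁵) / (4.0 × 10⁻⁴))^(1/3)
  = 9.0 × 10⁷ m

9.0 × 10⁷ m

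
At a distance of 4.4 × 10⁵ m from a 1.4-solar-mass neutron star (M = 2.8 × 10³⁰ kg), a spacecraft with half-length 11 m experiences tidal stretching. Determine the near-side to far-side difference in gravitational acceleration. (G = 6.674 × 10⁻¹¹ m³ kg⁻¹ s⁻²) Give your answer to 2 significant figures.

9.7 × 10⁴ m/s²

Δa = 4GMr/d³
   = 4 × (6.674 × 10⁻¹¹) × (2.8 × 10³⁰) × (11) / (4.4 × 10⁵)³
   = 9.7 × 10⁴ m/s²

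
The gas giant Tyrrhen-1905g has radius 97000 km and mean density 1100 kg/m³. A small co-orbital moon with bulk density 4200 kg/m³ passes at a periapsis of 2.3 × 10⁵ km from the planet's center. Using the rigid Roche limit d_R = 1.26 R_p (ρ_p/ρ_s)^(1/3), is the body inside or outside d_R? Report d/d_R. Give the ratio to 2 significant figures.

outside; d/d_R ≈ 2.9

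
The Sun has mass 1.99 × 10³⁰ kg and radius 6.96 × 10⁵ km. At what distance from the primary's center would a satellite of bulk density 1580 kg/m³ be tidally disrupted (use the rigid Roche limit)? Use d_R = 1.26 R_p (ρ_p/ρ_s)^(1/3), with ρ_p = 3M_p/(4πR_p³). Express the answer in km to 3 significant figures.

8.44 × 10⁵ km

ρ_p = 3M_p/(4πR_p³) = 3 × (1.99 × 10³⁰) / (4π × (6.96 × 10⁸ m)³) = 1410 kg/m³
d_R = 1.26 × 6.96 × 10⁵ km × (1410/1580)^(1/3)
    = 8.44 × 10⁵ km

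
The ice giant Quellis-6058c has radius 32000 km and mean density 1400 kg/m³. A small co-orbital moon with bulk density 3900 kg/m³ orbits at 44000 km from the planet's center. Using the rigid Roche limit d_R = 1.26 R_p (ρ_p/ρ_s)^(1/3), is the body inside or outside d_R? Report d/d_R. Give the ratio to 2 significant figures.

d_R = 1.26 × (32000 km) × (1400/3900)^(1/3) = 28660 km
d/d_R = (44000) / (28660) = 1.5
Since d/d_R > 1, the body is outside the Roche limit.

outside; d/d_R ≈ 1.5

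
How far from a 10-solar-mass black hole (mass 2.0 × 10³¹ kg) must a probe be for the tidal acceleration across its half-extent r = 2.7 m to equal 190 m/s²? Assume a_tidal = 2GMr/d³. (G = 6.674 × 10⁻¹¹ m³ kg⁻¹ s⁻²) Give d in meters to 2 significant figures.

3.4 × 10⁶ m

2GMr/d³ = a_tidal  ⇒  d = (2GMr / a_tidal)^(1/3)
d = (2 × 6.674×10⁻¹¹ × (2.0 × 10³¹) × (2.7) / (190))^(1/3)
  = 3.4 × 10⁶ m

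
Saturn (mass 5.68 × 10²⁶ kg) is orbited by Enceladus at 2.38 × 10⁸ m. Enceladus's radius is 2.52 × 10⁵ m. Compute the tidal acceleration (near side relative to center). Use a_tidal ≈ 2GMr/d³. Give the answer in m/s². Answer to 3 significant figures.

Δg = 2GMr/d³
   = 2 × (6.674 × 10⁻¹¹) × (5.68 × 10²⁶) × (2.52 × 10⁵) / (2.38 × 10⁸)³
   = 1.42 × 10⁻³ m/s²

1.42 × 10⁻³ m/s²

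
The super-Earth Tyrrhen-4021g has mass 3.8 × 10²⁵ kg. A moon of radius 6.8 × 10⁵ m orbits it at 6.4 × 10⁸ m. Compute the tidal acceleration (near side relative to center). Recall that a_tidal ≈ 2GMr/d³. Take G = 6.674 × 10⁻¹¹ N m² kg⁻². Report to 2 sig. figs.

1.3 × 10⁻⁵ m/s²

Differencing GM/(d−r)² and GM/d² to first order in r/d gives 2GMr/d³.
Δg = 2GMr/d³
   = 2 × (6.674 × 10⁻¹¹) × (3.8 × 10²⁵) × (6.8 × 10⁵) / (6.4 × 10⁸)³
   = 1.3 × 10⁻⁵ m/s²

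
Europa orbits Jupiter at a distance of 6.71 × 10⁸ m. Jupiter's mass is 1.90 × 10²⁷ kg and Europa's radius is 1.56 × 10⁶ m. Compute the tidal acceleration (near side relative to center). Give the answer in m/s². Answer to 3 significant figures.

Δa = 2GMr/d³
   = 2 × (6.674 × 10⁻¹¹) × (1.90 × 10²⁷) × (1.56 × 10⁶) / (6.71 × 10⁸)³
   = 1.31 × 10⁻³ m/s²

1.31 × 10⁻³ m/s²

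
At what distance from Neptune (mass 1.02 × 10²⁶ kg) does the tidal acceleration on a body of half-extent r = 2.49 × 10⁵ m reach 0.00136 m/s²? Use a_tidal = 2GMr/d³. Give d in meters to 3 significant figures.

1.36 × 10⁸ m

2GMr/d³ = a_tidal  ⇒  d = (2GMr / a_tidal)^(1/3)
d = (2 × 6.674×10⁻¹¹ × (1.02 × 10²⁶) × (2.49 × 10⁵) / (0.00136))^(1/3)
  = 1.36 × 10⁸ m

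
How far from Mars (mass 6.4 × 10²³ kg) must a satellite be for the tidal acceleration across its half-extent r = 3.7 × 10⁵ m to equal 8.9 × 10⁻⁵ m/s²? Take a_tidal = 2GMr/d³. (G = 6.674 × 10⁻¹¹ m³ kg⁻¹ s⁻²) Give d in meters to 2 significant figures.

7.1 × 10⁷ m

2GMr/d³ = a_tidal  ⇒  d = (2GMr / a_tidal)^(1/3)
d = (2 × 6.674×10⁻¹¹ × (6.4 × 10²³) × (3.7 × 10⁵) / (8.9 × 10⁻⁵))^(1/3)
  = 7.1 × 10⁷ m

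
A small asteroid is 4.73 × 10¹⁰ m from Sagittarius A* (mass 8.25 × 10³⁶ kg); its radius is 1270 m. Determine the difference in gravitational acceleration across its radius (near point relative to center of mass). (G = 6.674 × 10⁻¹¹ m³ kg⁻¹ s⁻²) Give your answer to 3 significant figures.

1.32 × 10⁻² m/s²

Since r ≪ d, expand the inverse-square field across one radius to get the leading 2GMr/d³ term.
Δg = 2GMr/d³
   = 2 × (6.674 × 10⁻¹¹) × (8.25 × 10³⁶) × (1270) / (4.73 × 10¹⁰)³
   = 1.32 × 10⁻² m/s²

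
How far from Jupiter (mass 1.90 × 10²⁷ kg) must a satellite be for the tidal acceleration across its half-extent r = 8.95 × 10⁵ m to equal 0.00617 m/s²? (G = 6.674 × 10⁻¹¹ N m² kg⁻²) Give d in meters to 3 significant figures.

3.33 × 10⁸ m

2GMr/d³ = a_tidal  ⇒  d = (2GMr / a_tidal)^(1/3)
d = (2 × 6.674×10⁻¹¹ × (1.90 × 10²⁷) × (8.95 × 10⁵) / (0.00617))^(1/3)
  = 3.33 × 10⁸ m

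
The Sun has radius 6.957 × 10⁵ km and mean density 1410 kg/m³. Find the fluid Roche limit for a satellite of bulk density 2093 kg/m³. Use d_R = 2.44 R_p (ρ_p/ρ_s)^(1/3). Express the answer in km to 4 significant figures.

d_R = 2.44 × 6.957 × 10⁵ km × (1410/2093)^(1/3)
    = 1.488 × 10⁶ km

1.488 × 10⁶ km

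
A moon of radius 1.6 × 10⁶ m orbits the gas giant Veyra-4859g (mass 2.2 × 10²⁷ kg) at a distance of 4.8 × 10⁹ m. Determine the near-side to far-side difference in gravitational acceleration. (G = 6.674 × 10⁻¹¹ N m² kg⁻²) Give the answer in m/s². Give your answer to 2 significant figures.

Differencing GM/(d−r)² and GM/(d+r)² to first order in r/d gives 4GMr/d³.
Δa = 4GMr/d³
   = 4 × (6.674 × 10⁻¹¹) × (2.2 × 10²⁷) × (1.6 × 10⁶) / (4.8 × 10⁹)³
   = 8.5 × 10⁻⁶ m/s²

8.5 × 10⁻⁶ m/s²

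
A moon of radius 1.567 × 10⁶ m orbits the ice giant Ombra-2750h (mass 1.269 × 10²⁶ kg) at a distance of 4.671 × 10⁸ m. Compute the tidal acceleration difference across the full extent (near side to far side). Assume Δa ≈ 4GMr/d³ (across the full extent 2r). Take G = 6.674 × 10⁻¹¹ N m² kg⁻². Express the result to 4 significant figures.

5.209 × 10⁻⁴ m/s²

Δa = 4GMr/d³
   = 4 × (6.674 × 10⁻¹¹) × (1.269 × 10²⁶) × (1.567 × 10⁶) / (4.671 × 10⁸)³
   = 5.209 × 10⁻⁴ m/s²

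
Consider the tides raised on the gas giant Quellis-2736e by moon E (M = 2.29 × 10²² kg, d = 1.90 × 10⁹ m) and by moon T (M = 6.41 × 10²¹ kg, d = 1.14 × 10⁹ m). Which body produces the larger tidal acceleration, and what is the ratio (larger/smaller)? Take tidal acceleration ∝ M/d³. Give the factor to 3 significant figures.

Compare M/d³ for the two perturbers:
Moon E: (2.29 × 10²²) / (1.90 × 10⁹)³ = 3.339 × 10⁻⁶
Moon T: (6.41 × 10²¹) / (1.14 × 10⁹)³ = 4.327 × 10⁻⁶
Ratio (larger/smaller) = 1.30

Moon T, by a factor of ≈ 1.30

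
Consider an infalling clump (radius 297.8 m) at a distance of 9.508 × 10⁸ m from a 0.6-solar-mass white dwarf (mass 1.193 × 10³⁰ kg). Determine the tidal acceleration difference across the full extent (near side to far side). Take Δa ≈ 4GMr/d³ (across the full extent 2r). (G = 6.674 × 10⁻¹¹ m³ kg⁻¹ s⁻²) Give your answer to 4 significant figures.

Near-to-far spans 2r, so the tidal difference is twice the near-to-center value: 4GMr/d³.
Δg = 4GMr/d³
   = 4 × (6.674 × 10⁻¹¹) × (1.193 × 10³⁰) × (297.8) / (9.508 × 10⁸)³
   = 1.103 × 10⁻⁴ m/s²

1.103 × 10⁻⁴ m/s²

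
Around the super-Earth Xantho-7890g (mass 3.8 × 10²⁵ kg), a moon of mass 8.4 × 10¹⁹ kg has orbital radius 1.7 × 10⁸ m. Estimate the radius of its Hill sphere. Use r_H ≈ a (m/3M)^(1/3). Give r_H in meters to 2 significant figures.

1.5 × 10⁶ m

r_H ≈ a (m/3M)^(1/3)
    = (1.7 × 10⁸) × (8.4 × 10¹⁹ / (3 × 3.8 × 10²⁵))^(1/3)
    = 1.5 × 10⁶ m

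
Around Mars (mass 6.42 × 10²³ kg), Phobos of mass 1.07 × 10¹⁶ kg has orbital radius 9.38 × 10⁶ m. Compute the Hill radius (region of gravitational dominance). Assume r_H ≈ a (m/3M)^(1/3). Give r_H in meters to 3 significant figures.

r_H ≈ a (m/3M)^(1/3)
    = (9.38 × 10⁶) × (1.07 × 10¹⁶ / (3 × 6.42 × 10²³))^(1/3)
    = 1.66 × 10⁴ m

1.66 × 10⁴ m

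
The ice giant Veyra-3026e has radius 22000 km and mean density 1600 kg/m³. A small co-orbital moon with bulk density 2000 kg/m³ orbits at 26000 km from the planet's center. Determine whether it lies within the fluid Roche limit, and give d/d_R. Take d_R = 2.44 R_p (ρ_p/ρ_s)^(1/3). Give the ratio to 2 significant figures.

inside; d/d_R ≈ 0.52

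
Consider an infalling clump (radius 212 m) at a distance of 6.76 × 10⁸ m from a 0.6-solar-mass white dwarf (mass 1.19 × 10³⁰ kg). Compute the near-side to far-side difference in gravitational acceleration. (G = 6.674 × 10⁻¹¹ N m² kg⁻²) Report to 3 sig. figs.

2.18 × 10⁻⁴ m/s²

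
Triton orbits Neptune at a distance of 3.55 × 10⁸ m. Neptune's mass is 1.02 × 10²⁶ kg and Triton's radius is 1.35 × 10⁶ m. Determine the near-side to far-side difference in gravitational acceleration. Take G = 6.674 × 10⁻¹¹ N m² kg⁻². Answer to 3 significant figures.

Δg = 4GMr/d³
   = 4 × (6.674 × 10⁻¹¹) × (1.02 × 10²⁶) × (1.35 × 10⁶) / (3.55 × 10⁸)³
   = 8.22 × 10⁻⁴ m/s²

8.22 × 10⁻⁴ m/s²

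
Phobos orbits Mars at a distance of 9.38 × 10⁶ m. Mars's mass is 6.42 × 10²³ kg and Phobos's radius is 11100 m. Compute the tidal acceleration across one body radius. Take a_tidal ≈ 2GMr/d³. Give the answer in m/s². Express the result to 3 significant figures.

a_tidal = 2GMr/d³
        = 2 × (6.674 × 10⁻¹¹) × (6.42 × 10²³) × (11100) / (9.38 × 10⁶)³
        = 1.15 × 10⁻³ m/s²

1.15 × 10⁻³ m/s²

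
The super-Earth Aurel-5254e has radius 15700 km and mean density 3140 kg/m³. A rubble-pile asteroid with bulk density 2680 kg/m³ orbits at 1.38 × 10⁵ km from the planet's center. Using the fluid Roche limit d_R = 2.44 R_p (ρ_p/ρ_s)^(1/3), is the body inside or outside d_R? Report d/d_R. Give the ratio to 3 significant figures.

outside; d/d_R ≈ 3.42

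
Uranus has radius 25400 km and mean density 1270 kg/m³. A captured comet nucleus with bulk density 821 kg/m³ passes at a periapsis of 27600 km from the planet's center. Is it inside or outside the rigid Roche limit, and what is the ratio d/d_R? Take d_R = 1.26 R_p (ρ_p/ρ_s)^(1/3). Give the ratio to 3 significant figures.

inside; d/d_R ≈ 0.746

d_R = 1.26 × (25400 km) × (1270/821)^(1/3) = 37010 km
d/d_R = (27600) / (37010) = 0.746
Since d/d_R < 1, the body is inside the Roche limit.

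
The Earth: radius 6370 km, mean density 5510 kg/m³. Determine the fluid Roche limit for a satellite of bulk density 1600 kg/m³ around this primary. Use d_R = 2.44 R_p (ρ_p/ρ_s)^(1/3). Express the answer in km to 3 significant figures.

23500 km

d_R = 2.44 × 6370 km × (5510/1600)^(1/3)
    = 23500 km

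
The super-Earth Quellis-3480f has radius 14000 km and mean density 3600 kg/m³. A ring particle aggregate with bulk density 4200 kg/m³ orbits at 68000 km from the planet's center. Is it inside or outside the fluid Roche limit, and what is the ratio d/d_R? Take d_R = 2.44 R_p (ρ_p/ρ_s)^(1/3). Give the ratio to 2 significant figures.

outside; d/d_R ≈ 2.1

d_R = 2.44 × (14000 km) × (3600/4200)^(1/3) = 32450 km
d/d_R = (68000) / (32450) = 2.1
Since d/d_R > 1, the body is outside the Roche limit.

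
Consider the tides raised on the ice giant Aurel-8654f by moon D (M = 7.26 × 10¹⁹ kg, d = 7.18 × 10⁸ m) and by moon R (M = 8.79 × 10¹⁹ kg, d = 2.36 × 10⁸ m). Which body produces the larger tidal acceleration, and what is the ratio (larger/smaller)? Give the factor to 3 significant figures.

The tide-raising term goes as M/d³ (the gradient of a 1/d² field).
Moon D: (7.26 × 10¹⁹) / (7.18 × 10⁸)³ = 1.961 × 10⁻⁷
Moon R: (8.79 × 10¹⁹) / (2.36 × 10⁸)³ = 6.687 × 10⁻⁶
Ratio (larger/smaller) = 34.1

Moon R, by a factor of ≈ 34.1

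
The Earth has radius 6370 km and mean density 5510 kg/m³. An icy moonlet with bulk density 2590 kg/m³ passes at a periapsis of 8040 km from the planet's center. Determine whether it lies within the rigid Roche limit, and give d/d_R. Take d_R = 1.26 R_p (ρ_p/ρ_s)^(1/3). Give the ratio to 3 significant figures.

inside; d/d_R ≈ 0.779

d_R = 1.26 × (6370 km) × (5510/2590)^(1/3) = 10320 km
d/d_R = (8040) / (10320) = 0.779
Since d/d_R < 1, the body is inside the Roche limit.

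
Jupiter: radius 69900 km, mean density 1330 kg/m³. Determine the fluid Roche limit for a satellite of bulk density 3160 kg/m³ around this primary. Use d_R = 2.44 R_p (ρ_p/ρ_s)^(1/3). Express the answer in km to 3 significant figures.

d_R = 2.44 × 69900 km × (1330/3160)^(1/3)
    = 1.28 × 10⁵ km

1.28 × 10⁵ km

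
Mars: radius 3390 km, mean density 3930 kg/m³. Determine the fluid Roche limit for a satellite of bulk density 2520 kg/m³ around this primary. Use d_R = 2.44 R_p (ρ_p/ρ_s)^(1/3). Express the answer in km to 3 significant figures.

9590 km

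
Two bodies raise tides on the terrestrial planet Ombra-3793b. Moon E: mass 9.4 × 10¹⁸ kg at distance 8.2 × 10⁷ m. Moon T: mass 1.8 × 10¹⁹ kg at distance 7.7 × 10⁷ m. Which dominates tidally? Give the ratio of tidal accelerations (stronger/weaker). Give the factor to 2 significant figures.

Tidal acceleration ∝ M/d³, so compare M/d³ for each.
Moon E: (9.4 × 10¹⁸) / (8.2 × 10⁷)³ = 1.705 × 10⁻⁵
Moon T: (1.8 × 10¹⁹) / (7.7 × 10⁷)³ = 3.943 × 10⁻⁵
Ratio (larger/smaller) = 2.3

Moon T, by a factor of ≈ 2.3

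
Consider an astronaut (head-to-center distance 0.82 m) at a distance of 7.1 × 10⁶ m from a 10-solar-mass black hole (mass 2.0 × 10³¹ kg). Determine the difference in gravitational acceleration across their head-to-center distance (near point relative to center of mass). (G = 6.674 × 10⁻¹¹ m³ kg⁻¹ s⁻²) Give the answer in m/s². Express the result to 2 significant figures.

6.1 m/s²

a_tidal = 2GMr/d³
        = 2 × (6.674 × 10⁻¹¹) × (2.0 × 10³¹) × (0.82) / (7.1 × 10⁶)³
        = 6.1 m/s²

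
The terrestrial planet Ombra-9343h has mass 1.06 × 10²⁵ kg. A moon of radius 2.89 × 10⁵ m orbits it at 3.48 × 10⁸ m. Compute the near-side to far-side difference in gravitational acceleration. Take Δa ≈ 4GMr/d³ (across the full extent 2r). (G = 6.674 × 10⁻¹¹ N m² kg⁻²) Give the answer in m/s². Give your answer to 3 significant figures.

Δa = 4GMr/d³
   = 4 × (6.674 × 10⁻¹¹) × (1.06 × 10²⁵) × (2.89 × 10⁵) / (3.48 × 10⁸)³
   = 1.94 × 10⁻⁵ m/s²

1.94 × 10⁻⁵ m/s²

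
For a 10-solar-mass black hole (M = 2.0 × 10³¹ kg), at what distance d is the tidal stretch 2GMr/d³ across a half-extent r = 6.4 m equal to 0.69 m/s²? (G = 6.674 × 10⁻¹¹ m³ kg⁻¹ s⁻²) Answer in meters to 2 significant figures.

2.9 × 10⁷ m

2GMr/d³ = a_tidal  ⇒  d = (2GMr / a_tidal)^(1/3)
d = (2 × 6.674×10⁻¹¹ × (2.0 × 10³¹) × (6.4) / (0.69))^(1/3)
  = 2.9 × 10⁷ m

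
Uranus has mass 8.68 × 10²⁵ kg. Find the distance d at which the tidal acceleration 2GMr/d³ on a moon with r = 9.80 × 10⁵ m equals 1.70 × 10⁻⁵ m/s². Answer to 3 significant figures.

2GMr/d³ = a_tidal  ⇒  d = (2GMr / a_tidal)^(1/3)
d = (2 × 6.674×10⁻¹¹ × (8.68 × 10²⁵) × (9.80 × 10⁵) / (1.70 × 10⁻⁵))^(1/3)
  = 8.74 × 10⁸ m

8.74 × 10⁸ m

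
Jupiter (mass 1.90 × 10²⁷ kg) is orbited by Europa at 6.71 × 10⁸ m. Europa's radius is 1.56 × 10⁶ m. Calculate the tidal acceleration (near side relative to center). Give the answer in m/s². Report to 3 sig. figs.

1.31 × 10⁻³ m/s²

Δa = 2GMr/d³
   = 2 × (6.674 × 10⁻¹¹) × (1.90 × 10²⁷) × (1.56 × 10⁶) / (6.71 × 10⁸)³
   = 1.31 × 10⁻³ m/s²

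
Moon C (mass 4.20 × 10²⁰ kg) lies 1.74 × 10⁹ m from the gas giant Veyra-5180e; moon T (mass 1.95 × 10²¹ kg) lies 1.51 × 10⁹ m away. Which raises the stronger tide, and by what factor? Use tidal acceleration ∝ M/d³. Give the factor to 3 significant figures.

Moon T, by a factor of ≈ 7.10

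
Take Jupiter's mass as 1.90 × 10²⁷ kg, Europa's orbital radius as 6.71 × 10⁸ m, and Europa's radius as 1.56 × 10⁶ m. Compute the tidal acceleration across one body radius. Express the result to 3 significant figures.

Since r ≪ d, expand the inverse-square field across one radius to get the leading 2GMr/d³ term.
a_tidal = 2GMr/d³
        = 2 × (6.674 × 10⁻¹¹) × (1.90 × 10²⁷) × (1.56 × 10⁶) / (6.71 × 10⁸)³
        = 1.31 × 10⁻³ m/s²

1.31 × 10⁻³ m/s²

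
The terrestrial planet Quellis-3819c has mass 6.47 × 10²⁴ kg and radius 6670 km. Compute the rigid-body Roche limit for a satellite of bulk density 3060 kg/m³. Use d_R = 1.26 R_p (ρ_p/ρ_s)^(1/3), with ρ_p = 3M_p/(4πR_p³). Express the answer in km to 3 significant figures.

10000 km

ρ_p = 3M_p/(4πR_p³) = 3 × (6.47 × 10²⁴) / (4π × (6.67 × 10⁶ m)³) = 5210 kg/m³
d_R = 1.26 × 6670 km × (5210/3060)^(1/3)
    = 10000 km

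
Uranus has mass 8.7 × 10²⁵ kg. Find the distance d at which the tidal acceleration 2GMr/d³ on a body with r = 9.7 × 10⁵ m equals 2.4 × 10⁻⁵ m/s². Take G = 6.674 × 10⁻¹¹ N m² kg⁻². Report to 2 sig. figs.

7.8 × 10⁸ m

2GMr/d³ = a_tidal  ⇒  d = (2GMr / a_tidal)^(1/3)
d = (2 × 6.674×10⁻¹¹ × (8.7 × 10²⁵) × (9.7 × 10⁵) / (2.4 × 10⁻⁵))^(1/3)
  = 7.8 × 10⁸ m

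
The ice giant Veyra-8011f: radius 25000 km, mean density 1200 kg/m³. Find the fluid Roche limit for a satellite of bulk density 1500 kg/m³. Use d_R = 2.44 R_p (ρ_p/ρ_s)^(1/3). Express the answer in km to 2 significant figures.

57000 km

d_R = 2.44 × 25000 km × (1200/1500)^(1/3)
    = 57000 km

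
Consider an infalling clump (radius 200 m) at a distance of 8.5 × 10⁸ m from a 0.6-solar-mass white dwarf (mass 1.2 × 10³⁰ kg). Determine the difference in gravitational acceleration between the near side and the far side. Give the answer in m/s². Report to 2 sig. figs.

1.0 × 10⁻⁴ m/s²

The field gradient is 2GM/d³; across the full diameter 2r the difference is 4GMr/d³.
Δa = 4GMr/d³
   = 4 × (6.674 × 10⁻¹¹) × (1.2 × 10³⁰) × (200) / (8.5 × 10⁸)³
   = 1.0 × 10⁻⁴ m/s²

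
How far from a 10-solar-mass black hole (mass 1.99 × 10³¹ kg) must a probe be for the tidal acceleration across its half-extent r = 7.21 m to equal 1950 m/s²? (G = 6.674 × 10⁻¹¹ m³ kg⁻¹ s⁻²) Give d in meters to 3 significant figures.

2GMr/d³ = a_tidal  ⇒  d = (2GMr / a_tidal)^(1/3)
d = (2 × 6.674×10⁻¹¹ × (1.99 × 10³¹) × (7.21) / (1950))^(1/3)
  = 2.14 × 10⁶ m

2.14 × 10⁶ m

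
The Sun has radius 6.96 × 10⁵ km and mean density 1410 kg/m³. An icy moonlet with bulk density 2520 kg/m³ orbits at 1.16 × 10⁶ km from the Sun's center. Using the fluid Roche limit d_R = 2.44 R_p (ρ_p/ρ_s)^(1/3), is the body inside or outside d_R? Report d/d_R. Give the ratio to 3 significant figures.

inside; d/d_R ≈ 0.829

d_R = 2.44 × (6.96 × 10⁵ km) × (1410/2520)^(1/3) = 1.399 × 10⁶ km
d/d_R = (1.16 × 10⁶) / (1.399 × 10⁶) = 0.829
Since d/d_R < 1, the body is inside the Roche limit.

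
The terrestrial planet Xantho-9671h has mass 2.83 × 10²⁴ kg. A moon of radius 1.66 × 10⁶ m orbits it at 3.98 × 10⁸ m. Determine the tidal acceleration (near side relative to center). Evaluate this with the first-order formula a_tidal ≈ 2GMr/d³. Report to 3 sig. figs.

Δg = 2GMr/d³
   = 2 × (6.674 × 10⁻¹¹) × (2.83 × 10²⁴) × (1.66 × 10⁶) / (3.98 × 10⁸)³
   = 9.95 × 10⁻⁶ m/s²

9.95 × 10⁻⁶ m/s²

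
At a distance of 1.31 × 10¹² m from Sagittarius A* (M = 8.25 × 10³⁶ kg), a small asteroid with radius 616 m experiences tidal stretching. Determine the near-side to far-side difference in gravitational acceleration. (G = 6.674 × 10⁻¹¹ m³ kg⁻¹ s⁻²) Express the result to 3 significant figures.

6.03 × 10⁻⁷ m/s²

Differencing GM/(d−r)² and GM/(d+r)² to first order in r/d gives 4GMr/d³.
Δg = 4GMr/d³
   = 4 × (6.674 × 10⁻¹¹) × (8.25 × 10³⁶) × (616) / (1.31 × 10¹²)³
   = 6.03 × 10⁻⁷ m/s²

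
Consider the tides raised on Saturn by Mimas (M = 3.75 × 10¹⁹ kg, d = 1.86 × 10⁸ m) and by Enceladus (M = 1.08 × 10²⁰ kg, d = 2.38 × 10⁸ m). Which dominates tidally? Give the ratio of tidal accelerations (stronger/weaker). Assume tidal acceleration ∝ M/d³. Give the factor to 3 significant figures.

Compare M/d³ for the two perturbers:
Mimas: (3.75 × 10¹⁹) / (1.86 × 10⁸)³ = 5.828 × 10⁻⁶
Enceladus: (1.08 × 10²⁰) / (2.38 × 10⁸)³ = 8.011 × 10⁻⁶
Ratio (larger/smaller) = 1.37

Enceladus, by a factor of ≈ 1.37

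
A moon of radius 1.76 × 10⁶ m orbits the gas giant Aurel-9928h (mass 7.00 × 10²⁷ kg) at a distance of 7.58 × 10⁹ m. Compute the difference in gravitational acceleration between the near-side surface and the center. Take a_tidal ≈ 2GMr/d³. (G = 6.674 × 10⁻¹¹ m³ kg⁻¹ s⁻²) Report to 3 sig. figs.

Since r ≪ d, expand the inverse-square field across one radius to get the leading 2GMr/d³ term.
Δg = 2GMr/d³
   = 2 × (6.674 × 10⁻¹¹) × (7.00 × 10²⁷) × (1.76 × 10⁶) / (7.58 × 10⁹)³
   = 3.78 × 10⁻⁶ m/s²

3.78 × 10⁻⁶ m/s²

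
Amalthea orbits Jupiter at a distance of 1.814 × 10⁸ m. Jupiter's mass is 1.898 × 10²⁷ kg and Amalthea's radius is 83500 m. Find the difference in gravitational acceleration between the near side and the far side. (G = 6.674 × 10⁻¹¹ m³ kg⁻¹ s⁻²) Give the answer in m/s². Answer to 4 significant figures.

Δa = 4GMr/d³
   = 4 × (6.674 × 10⁻¹¹) × (1.898 × 10²⁷) × (83500) / (1.814 × 10⁸)³
   = 7.088 × 10⁻³ m/s²

7.088 × 10⁻³ m/s²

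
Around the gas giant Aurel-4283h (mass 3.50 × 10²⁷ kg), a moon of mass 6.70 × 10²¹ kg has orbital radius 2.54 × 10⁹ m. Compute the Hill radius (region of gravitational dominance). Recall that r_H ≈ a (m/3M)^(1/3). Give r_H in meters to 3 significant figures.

r_H ≈ a (m/3M)^(1/3)
    = (2.54 × 10⁹) × (6.70 × 10²¹ / (3 × 3.50 × 10²⁷))^(1/3)
    = 2.19 × 10⁷ m

2.19 × 10⁷ m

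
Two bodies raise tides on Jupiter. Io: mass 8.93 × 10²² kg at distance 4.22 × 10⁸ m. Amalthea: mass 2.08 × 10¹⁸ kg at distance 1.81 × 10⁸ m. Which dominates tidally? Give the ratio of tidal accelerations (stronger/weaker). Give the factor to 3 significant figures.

Io, by a factor of ≈ 3390

The tide-raising term goes as M/d³ (the gradient of a 1/d² field).
Io: (8.93 × 10²²) / (4.22 × 10⁸)³ = 1.188 × 10⁻³
Amalthea: (2.08 × 10¹⁸) / (1.81 × 10⁸)³ = 3.508 × 10⁻⁷
Ratio (larger/smaller) = 3390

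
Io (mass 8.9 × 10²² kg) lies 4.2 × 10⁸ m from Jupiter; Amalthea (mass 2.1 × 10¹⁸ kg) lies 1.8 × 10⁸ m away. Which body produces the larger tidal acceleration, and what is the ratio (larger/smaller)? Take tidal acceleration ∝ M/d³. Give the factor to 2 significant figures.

Tidal acceleration ∝ M/d³, so compare M/d³ for each.
Io: (8.9 × 10²²) / (4.2 × 10⁸)³ = 1.201 × 10⁻³
Amalthea: (2.1 × 10¹⁸) / (1.8 × 10⁸)³ = 3.601 × 10⁻⁷
Ratio (larger/smaller) = 3300

Io, by a factor of ≈ 3300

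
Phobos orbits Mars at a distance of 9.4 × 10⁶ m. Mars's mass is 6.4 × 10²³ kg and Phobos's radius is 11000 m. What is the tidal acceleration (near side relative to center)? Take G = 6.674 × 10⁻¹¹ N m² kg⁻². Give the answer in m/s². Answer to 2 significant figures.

The tidal stretch is the gradient of GM/d² times the body's extent r, hence the 1/d³ dependence.
Δa = 2GMr/d³
   = 2 × (6.674 × 10⁻¹¹) × (6.4 × 10²³) × (11000) / (9.4 × 10⁶)³
   = 1.1 × 10⁻³ m/s²

1.1 × 10⁻³ m/s²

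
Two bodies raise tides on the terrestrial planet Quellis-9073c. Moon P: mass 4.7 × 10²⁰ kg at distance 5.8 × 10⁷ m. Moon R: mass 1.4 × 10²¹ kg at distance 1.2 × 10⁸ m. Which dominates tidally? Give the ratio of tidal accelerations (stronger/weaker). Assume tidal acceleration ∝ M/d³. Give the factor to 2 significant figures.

Moon P, by a factor of ≈ 3.0

Compare M/d³ for the two perturbers:
Moon P: (4.7 × 10²⁰) / (5.8 × 10⁷)³ = 2.409 × 10⁻³
Moon R: (1.4 × 10²¹) / (1.2 × 10⁸)³ = 8.102 × 10⁻⁴
Ratio (larger/smaller) = 3.0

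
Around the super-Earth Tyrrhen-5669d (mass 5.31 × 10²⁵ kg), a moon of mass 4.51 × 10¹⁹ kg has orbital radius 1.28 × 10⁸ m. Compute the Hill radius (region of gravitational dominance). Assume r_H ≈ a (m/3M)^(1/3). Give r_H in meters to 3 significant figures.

8.40 × 10⁵ m

r_H ≈ a (m/3M)^(1/3)
    = (1.28 × 10⁸) × (4.51 × 10¹⁹ / (3 × 5.31 × 10²⁵))^(1/3)
    = 8.40 × 10⁵ m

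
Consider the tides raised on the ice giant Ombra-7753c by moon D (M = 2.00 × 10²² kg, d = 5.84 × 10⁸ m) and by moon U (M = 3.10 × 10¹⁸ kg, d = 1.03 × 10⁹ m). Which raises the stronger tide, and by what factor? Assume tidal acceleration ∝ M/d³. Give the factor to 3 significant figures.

Moon D, by a factor of ≈ 35400

Tidal stretch scales as M/d³; compute that for each body.
Moon D: (2.00 × 10²²) / (5.84 × 10⁸)³ = 1.004 × 10⁻⁴
Moon U: (3.10 × 10¹⁸) / (1.03 × 10⁹)³ = 2.837 × 10⁻⁹
Ratio (larger/smaller) = 35400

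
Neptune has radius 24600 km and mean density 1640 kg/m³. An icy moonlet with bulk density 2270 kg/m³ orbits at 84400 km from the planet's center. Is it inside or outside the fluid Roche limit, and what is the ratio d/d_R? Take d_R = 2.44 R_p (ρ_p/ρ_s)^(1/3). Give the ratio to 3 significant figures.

outside; d/d_R ≈ 1.57

d_R = 2.44 × (24600 km) × (1640/2270)^(1/3) = 53860 km
d/d_R = (84400) / (53860) = 1.57
Since d/d_R > 1, the body is outside the Roche limit.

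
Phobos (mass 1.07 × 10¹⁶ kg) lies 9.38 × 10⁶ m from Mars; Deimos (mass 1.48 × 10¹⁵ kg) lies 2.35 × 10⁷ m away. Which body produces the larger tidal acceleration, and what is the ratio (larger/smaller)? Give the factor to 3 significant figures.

Tidal acceleration ∝ M/d³, so compare M/d³ for each.
Phobos: (1.07 × 10¹⁶) / (9.38 × 10⁶)³ = 1.297 × 10⁻⁵
Deimos: (1.48 × 10¹⁵) / (2.35 × 10⁷)³ = 1.140 × 10⁻⁷
Ratio (larger/smaller) = 114

Phobos, by a factor of ≈ 114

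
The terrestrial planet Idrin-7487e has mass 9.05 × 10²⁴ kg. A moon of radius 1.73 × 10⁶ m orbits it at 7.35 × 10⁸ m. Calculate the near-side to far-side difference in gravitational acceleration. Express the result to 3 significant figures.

Δa = 4GMr/d³
   = 4 × (6.674 × 10⁻¹¹) × (9.05 × 10²⁴) × (1.73 × 10⁶) / (7.35 × 10⁸)³
   = 1.05 × 10⁻⁵ m/s²

1.05 × 10⁻⁵ m/s²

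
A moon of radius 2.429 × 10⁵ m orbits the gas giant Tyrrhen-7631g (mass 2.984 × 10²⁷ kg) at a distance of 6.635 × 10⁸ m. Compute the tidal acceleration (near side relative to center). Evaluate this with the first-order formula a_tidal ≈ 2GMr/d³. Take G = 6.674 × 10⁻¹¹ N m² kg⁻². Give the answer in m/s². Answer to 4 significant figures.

Δg = 2GMr/d³
   = 2 × (6.674 × 10⁻¹¹) × (2.984 × 10²⁷) × (2.429 × 10⁵) / (6.635 × 10⁸)³
   = 3.312 × 10⁻⁴ m/s²

3.312 × 10⁻⁴ m/s²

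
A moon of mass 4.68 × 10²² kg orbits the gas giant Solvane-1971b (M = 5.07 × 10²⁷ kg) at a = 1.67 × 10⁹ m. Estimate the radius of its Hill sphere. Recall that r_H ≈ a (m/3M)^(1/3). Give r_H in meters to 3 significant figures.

r_H ≈ a (m/3M)^(1/3)
    = (1.67 × 10⁹) × (4.68 × 10²² / (3 × 5.07 × 10²⁷))^(1/3)
    = 2.43 × 10⁷ m

2.43 × 10⁷ m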